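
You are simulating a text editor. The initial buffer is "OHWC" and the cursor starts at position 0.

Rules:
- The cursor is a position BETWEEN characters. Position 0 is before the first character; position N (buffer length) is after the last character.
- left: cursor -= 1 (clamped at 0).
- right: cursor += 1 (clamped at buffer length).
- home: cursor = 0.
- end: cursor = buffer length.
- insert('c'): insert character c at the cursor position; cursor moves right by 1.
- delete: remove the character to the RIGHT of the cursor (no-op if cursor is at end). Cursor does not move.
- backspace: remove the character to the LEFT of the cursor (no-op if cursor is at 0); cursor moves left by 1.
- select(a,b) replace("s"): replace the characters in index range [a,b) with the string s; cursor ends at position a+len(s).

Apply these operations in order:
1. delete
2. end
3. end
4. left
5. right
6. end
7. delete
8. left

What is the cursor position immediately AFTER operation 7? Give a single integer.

After op 1 (delete): buf='HWC' cursor=0
After op 2 (end): buf='HWC' cursor=3
After op 3 (end): buf='HWC' cursor=3
After op 4 (left): buf='HWC' cursor=2
After op 5 (right): buf='HWC' cursor=3
After op 6 (end): buf='HWC' cursor=3
After op 7 (delete): buf='HWC' cursor=3

Answer: 3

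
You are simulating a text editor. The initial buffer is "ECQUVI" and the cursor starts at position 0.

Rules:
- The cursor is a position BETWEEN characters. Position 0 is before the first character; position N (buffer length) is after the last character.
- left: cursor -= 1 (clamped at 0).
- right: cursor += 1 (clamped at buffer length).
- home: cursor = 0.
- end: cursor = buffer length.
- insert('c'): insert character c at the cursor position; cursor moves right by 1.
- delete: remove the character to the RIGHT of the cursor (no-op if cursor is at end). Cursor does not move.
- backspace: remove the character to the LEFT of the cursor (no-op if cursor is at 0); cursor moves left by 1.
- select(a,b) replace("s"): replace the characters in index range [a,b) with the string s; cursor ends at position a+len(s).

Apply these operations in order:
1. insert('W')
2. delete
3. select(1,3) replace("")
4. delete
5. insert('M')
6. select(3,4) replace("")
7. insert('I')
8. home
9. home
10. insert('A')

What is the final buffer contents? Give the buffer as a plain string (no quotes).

Answer: AWMVI

Derivation:
After op 1 (insert('W')): buf='WECQUVI' cursor=1
After op 2 (delete): buf='WCQUVI' cursor=1
After op 3 (select(1,3) replace("")): buf='WUVI' cursor=1
After op 4 (delete): buf='WVI' cursor=1
After op 5 (insert('M')): buf='WMVI' cursor=2
After op 6 (select(3,4) replace("")): buf='WMV' cursor=3
After op 7 (insert('I')): buf='WMVI' cursor=4
After op 8 (home): buf='WMVI' cursor=0
After op 9 (home): buf='WMVI' cursor=0
After op 10 (insert('A')): buf='AWMVI' cursor=1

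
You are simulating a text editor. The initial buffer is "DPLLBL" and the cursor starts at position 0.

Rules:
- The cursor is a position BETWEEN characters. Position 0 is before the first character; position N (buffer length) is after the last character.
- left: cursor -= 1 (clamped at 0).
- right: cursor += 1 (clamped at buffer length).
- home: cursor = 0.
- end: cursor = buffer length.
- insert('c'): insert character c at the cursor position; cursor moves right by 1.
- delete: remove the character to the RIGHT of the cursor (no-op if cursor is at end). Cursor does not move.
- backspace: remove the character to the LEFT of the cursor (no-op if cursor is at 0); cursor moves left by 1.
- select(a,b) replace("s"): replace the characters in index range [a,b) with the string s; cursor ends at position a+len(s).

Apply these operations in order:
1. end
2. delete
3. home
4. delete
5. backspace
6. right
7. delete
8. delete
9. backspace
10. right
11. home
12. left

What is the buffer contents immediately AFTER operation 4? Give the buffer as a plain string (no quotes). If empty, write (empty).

Answer: PLLBL

Derivation:
After op 1 (end): buf='DPLLBL' cursor=6
After op 2 (delete): buf='DPLLBL' cursor=6
After op 3 (home): buf='DPLLBL' cursor=0
After op 4 (delete): buf='PLLBL' cursor=0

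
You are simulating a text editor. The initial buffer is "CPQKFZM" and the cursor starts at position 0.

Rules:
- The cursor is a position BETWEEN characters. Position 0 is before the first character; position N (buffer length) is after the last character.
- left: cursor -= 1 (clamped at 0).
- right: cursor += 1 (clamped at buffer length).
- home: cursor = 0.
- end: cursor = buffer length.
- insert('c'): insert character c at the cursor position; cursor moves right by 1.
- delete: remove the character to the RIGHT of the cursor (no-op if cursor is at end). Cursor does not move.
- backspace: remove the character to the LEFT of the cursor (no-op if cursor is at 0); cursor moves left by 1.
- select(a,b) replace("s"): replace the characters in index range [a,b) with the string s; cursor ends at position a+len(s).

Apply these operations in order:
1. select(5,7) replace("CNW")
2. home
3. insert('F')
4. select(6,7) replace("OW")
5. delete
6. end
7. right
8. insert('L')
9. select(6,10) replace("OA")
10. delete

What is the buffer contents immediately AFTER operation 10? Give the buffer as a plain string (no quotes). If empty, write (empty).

Answer: FCPQKFOA

Derivation:
After op 1 (select(5,7) replace("CNW")): buf='CPQKFCNW' cursor=8
After op 2 (home): buf='CPQKFCNW' cursor=0
After op 3 (insert('F')): buf='FCPQKFCNW' cursor=1
After op 4 (select(6,7) replace("OW")): buf='FCPQKFOWNW' cursor=8
After op 5 (delete): buf='FCPQKFOWW' cursor=8
After op 6 (end): buf='FCPQKFOWW' cursor=9
After op 7 (right): buf='FCPQKFOWW' cursor=9
After op 8 (insert('L')): buf='FCPQKFOWWL' cursor=10
After op 9 (select(6,10) replace("OA")): buf='FCPQKFOA' cursor=8
After op 10 (delete): buf='FCPQKFOA' cursor=8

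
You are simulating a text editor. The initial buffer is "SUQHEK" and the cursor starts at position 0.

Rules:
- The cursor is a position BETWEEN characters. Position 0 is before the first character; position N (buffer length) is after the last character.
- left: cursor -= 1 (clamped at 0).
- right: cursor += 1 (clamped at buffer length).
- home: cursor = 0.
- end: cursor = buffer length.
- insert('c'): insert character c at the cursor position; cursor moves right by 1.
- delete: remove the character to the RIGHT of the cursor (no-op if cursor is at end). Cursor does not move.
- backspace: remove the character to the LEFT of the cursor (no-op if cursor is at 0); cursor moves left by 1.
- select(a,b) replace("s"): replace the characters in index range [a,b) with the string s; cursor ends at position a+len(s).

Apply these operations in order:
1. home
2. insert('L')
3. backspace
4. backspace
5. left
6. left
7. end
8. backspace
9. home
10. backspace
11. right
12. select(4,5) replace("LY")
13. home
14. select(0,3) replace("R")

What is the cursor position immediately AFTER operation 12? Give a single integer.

Answer: 6

Derivation:
After op 1 (home): buf='SUQHEK' cursor=0
After op 2 (insert('L')): buf='LSUQHEK' cursor=1
After op 3 (backspace): buf='SUQHEK' cursor=0
After op 4 (backspace): buf='SUQHEK' cursor=0
After op 5 (left): buf='SUQHEK' cursor=0
After op 6 (left): buf='SUQHEK' cursor=0
After op 7 (end): buf='SUQHEK' cursor=6
After op 8 (backspace): buf='SUQHE' cursor=5
After op 9 (home): buf='SUQHE' cursor=0
After op 10 (backspace): buf='SUQHE' cursor=0
After op 11 (right): buf='SUQHE' cursor=1
After op 12 (select(4,5) replace("LY")): buf='SUQHLY' cursor=6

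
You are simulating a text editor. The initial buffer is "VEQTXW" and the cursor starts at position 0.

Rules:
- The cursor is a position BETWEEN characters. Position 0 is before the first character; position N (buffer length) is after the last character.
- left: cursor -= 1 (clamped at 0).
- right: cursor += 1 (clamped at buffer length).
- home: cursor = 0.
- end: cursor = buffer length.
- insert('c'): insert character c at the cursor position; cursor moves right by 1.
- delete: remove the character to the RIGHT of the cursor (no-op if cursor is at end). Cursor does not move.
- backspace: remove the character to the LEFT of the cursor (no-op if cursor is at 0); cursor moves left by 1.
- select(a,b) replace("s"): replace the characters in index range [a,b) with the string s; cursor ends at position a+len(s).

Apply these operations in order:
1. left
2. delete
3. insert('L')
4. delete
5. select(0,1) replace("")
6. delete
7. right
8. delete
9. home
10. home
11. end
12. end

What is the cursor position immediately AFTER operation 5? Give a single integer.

After op 1 (left): buf='VEQTXW' cursor=0
After op 2 (delete): buf='EQTXW' cursor=0
After op 3 (insert('L')): buf='LEQTXW' cursor=1
After op 4 (delete): buf='LQTXW' cursor=1
After op 5 (select(0,1) replace("")): buf='QTXW' cursor=0

Answer: 0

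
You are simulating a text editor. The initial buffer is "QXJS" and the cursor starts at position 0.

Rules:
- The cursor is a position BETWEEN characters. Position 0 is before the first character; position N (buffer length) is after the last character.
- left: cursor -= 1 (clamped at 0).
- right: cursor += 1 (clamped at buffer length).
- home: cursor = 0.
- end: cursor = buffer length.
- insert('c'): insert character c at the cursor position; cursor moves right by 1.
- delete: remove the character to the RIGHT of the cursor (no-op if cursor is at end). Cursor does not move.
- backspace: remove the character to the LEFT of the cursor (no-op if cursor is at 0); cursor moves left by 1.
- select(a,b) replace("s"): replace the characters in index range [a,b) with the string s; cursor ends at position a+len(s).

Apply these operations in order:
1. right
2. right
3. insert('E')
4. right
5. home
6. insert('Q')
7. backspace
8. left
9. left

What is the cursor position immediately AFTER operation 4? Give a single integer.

After op 1 (right): buf='QXJS' cursor=1
After op 2 (right): buf='QXJS' cursor=2
After op 3 (insert('E')): buf='QXEJS' cursor=3
After op 4 (right): buf='QXEJS' cursor=4

Answer: 4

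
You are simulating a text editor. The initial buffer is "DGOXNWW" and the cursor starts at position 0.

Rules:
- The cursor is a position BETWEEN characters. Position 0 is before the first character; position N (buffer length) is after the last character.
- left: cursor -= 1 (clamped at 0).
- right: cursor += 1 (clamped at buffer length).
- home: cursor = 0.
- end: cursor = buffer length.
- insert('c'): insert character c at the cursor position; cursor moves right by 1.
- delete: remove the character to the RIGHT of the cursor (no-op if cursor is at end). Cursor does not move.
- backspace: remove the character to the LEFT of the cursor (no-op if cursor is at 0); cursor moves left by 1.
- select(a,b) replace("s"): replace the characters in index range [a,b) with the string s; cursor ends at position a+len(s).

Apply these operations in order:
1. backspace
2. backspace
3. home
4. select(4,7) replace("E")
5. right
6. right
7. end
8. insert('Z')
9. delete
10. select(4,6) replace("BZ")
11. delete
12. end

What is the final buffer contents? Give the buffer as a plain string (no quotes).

Answer: DGOXBZ

Derivation:
After op 1 (backspace): buf='DGOXNWW' cursor=0
After op 2 (backspace): buf='DGOXNWW' cursor=0
After op 3 (home): buf='DGOXNWW' cursor=0
After op 4 (select(4,7) replace("E")): buf='DGOXE' cursor=5
After op 5 (right): buf='DGOXE' cursor=5
After op 6 (right): buf='DGOXE' cursor=5
After op 7 (end): buf='DGOXE' cursor=5
After op 8 (insert('Z')): buf='DGOXEZ' cursor=6
After op 9 (delete): buf='DGOXEZ' cursor=6
After op 10 (select(4,6) replace("BZ")): buf='DGOXBZ' cursor=6
After op 11 (delete): buf='DGOXBZ' cursor=6
After op 12 (end): buf='DGOXBZ' cursor=6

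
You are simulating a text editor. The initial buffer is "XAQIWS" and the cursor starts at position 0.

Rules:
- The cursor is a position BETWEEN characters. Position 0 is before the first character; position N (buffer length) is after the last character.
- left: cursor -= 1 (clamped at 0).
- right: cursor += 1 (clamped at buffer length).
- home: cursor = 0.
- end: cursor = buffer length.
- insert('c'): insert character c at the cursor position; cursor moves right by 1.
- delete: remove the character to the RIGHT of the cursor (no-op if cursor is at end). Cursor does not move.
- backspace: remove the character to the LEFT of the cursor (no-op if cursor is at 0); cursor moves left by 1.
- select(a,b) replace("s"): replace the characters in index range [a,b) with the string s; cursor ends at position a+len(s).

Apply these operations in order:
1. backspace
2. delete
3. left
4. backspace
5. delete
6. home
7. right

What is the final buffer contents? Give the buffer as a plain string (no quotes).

After op 1 (backspace): buf='XAQIWS' cursor=0
After op 2 (delete): buf='AQIWS' cursor=0
After op 3 (left): buf='AQIWS' cursor=0
After op 4 (backspace): buf='AQIWS' cursor=0
After op 5 (delete): buf='QIWS' cursor=0
After op 6 (home): buf='QIWS' cursor=0
After op 7 (right): buf='QIWS' cursor=1

Answer: QIWS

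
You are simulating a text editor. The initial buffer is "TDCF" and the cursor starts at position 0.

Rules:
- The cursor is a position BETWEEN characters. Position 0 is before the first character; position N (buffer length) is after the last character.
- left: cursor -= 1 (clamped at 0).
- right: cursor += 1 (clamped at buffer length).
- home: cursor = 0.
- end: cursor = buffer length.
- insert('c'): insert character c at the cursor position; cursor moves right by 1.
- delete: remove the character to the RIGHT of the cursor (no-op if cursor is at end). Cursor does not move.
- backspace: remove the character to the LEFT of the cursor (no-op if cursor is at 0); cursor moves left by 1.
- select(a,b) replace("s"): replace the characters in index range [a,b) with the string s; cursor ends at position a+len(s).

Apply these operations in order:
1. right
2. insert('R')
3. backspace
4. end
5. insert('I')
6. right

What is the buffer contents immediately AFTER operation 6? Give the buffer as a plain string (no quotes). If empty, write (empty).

After op 1 (right): buf='TDCF' cursor=1
After op 2 (insert('R')): buf='TRDCF' cursor=2
After op 3 (backspace): buf='TDCF' cursor=1
After op 4 (end): buf='TDCF' cursor=4
After op 5 (insert('I')): buf='TDCFI' cursor=5
After op 6 (right): buf='TDCFI' cursor=5

Answer: TDCFI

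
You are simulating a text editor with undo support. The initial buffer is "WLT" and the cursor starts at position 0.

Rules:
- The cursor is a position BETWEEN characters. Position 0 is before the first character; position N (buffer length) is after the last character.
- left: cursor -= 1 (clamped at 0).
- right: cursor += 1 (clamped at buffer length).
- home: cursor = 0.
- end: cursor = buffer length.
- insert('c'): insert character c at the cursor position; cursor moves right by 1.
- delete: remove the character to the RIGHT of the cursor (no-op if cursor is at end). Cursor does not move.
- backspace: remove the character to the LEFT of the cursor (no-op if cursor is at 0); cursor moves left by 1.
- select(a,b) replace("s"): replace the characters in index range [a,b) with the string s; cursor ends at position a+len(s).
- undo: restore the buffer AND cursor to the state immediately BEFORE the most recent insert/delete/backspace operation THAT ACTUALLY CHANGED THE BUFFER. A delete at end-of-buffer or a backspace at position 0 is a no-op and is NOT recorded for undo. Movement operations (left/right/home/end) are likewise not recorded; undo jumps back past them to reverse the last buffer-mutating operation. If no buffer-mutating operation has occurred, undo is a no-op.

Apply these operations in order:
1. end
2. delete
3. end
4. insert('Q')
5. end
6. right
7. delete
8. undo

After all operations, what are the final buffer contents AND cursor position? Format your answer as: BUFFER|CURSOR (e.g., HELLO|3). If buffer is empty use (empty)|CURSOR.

After op 1 (end): buf='WLT' cursor=3
After op 2 (delete): buf='WLT' cursor=3
After op 3 (end): buf='WLT' cursor=3
After op 4 (insert('Q')): buf='WLTQ' cursor=4
After op 5 (end): buf='WLTQ' cursor=4
After op 6 (right): buf='WLTQ' cursor=4
After op 7 (delete): buf='WLTQ' cursor=4
After op 8 (undo): buf='WLT' cursor=3

Answer: WLT|3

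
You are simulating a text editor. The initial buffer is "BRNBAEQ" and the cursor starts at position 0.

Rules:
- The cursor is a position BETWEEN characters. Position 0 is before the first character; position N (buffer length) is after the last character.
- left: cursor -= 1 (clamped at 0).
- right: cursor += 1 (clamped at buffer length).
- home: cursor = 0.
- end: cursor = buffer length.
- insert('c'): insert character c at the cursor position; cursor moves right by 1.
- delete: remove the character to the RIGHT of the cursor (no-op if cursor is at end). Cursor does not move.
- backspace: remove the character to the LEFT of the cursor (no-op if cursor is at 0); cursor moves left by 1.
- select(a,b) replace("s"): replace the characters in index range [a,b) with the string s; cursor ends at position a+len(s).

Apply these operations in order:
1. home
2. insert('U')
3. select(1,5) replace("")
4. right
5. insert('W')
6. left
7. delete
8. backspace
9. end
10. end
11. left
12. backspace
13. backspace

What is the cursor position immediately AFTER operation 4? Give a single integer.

After op 1 (home): buf='BRNBAEQ' cursor=0
After op 2 (insert('U')): buf='UBRNBAEQ' cursor=1
After op 3 (select(1,5) replace("")): buf='UAEQ' cursor=1
After op 4 (right): buf='UAEQ' cursor=2

Answer: 2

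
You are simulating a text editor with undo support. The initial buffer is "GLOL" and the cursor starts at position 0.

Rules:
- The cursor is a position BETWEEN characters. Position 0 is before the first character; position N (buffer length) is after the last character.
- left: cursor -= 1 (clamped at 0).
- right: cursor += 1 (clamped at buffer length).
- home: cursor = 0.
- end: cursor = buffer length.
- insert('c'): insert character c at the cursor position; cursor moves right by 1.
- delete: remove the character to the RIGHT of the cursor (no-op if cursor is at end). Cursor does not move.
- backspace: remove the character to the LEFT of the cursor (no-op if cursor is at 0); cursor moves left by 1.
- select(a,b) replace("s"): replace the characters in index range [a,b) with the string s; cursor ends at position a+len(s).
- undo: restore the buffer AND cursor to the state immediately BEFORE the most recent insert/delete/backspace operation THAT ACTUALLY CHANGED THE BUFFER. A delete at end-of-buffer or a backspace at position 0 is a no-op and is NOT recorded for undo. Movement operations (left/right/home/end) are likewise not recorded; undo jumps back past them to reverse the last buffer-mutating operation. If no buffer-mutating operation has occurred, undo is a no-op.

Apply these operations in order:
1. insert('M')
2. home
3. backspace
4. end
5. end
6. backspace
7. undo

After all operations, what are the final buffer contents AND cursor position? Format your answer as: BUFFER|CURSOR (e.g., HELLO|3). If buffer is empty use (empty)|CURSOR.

After op 1 (insert('M')): buf='MGLOL' cursor=1
After op 2 (home): buf='MGLOL' cursor=0
After op 3 (backspace): buf='MGLOL' cursor=0
After op 4 (end): buf='MGLOL' cursor=5
After op 5 (end): buf='MGLOL' cursor=5
After op 6 (backspace): buf='MGLO' cursor=4
After op 7 (undo): buf='MGLOL' cursor=5

Answer: MGLOL|5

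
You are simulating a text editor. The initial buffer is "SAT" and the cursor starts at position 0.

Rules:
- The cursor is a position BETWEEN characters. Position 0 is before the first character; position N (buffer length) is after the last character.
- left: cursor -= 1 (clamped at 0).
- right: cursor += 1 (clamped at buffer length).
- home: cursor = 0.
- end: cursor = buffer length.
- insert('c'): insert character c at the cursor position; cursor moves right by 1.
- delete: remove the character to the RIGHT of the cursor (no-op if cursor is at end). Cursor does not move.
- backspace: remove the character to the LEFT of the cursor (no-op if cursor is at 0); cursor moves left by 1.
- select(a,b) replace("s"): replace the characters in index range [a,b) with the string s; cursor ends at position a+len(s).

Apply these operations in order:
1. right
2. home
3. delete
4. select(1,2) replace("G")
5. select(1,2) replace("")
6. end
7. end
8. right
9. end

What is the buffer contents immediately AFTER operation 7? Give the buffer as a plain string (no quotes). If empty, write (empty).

After op 1 (right): buf='SAT' cursor=1
After op 2 (home): buf='SAT' cursor=0
After op 3 (delete): buf='AT' cursor=0
After op 4 (select(1,2) replace("G")): buf='AG' cursor=2
After op 5 (select(1,2) replace("")): buf='A' cursor=1
After op 6 (end): buf='A' cursor=1
After op 7 (end): buf='A' cursor=1

Answer: A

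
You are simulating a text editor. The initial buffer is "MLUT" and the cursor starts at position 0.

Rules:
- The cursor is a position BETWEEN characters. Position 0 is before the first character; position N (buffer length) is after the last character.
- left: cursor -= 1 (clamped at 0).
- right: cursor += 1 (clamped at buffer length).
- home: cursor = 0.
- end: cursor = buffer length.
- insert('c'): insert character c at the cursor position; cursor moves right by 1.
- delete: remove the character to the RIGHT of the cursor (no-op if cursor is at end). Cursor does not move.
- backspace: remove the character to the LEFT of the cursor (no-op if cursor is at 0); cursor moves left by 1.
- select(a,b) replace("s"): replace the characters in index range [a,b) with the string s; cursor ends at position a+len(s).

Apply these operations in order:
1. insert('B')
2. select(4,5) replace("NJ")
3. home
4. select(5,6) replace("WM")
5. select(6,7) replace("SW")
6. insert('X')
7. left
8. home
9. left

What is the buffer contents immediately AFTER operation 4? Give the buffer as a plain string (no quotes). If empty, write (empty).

After op 1 (insert('B')): buf='BMLUT' cursor=1
After op 2 (select(4,5) replace("NJ")): buf='BMLUNJ' cursor=6
After op 3 (home): buf='BMLUNJ' cursor=0
After op 4 (select(5,6) replace("WM")): buf='BMLUNWM' cursor=7

Answer: BMLUNWM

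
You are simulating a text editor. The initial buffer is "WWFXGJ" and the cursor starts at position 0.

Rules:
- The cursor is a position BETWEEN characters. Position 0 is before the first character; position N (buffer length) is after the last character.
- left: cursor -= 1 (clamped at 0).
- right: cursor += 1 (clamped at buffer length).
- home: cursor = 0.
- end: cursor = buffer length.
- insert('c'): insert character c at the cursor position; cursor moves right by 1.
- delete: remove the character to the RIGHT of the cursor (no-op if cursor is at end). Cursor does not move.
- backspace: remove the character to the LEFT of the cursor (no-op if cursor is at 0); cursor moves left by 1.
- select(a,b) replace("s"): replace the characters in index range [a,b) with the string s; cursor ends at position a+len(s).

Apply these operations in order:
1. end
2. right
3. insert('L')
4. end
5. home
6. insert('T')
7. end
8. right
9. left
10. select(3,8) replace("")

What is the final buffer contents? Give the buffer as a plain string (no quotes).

After op 1 (end): buf='WWFXGJ' cursor=6
After op 2 (right): buf='WWFXGJ' cursor=6
After op 3 (insert('L')): buf='WWFXGJL' cursor=7
After op 4 (end): buf='WWFXGJL' cursor=7
After op 5 (home): buf='WWFXGJL' cursor=0
After op 6 (insert('T')): buf='TWWFXGJL' cursor=1
After op 7 (end): buf='TWWFXGJL' cursor=8
After op 8 (right): buf='TWWFXGJL' cursor=8
After op 9 (left): buf='TWWFXGJL' cursor=7
After op 10 (select(3,8) replace("")): buf='TWW' cursor=3

Answer: TWW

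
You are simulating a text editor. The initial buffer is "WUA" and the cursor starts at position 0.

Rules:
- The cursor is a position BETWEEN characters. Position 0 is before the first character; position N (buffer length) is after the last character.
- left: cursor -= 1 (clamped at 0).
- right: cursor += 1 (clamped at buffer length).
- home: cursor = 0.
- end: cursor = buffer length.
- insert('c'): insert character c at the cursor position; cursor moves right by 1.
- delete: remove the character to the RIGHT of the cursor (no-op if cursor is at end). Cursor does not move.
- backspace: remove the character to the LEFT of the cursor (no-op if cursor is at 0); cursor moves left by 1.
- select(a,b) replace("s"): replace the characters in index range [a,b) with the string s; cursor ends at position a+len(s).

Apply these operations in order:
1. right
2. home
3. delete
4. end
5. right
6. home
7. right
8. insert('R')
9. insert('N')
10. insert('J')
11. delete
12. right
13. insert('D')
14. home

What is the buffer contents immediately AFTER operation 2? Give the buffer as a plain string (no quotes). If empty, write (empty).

After op 1 (right): buf='WUA' cursor=1
After op 2 (home): buf='WUA' cursor=0

Answer: WUA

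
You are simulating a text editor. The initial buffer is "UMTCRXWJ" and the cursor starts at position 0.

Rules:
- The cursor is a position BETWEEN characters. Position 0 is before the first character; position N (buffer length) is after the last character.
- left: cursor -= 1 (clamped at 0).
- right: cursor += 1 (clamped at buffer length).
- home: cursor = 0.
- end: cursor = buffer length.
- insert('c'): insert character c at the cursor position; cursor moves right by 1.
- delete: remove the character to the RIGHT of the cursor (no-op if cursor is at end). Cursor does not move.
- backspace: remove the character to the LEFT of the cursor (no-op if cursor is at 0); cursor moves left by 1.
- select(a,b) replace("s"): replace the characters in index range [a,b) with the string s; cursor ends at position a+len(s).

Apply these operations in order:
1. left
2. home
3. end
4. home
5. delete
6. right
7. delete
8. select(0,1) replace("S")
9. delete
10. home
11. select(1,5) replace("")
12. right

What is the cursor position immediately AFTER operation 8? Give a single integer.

After op 1 (left): buf='UMTCRXWJ' cursor=0
After op 2 (home): buf='UMTCRXWJ' cursor=0
After op 3 (end): buf='UMTCRXWJ' cursor=8
After op 4 (home): buf='UMTCRXWJ' cursor=0
After op 5 (delete): buf='MTCRXWJ' cursor=0
After op 6 (right): buf='MTCRXWJ' cursor=1
After op 7 (delete): buf='MCRXWJ' cursor=1
After op 8 (select(0,1) replace("S")): buf='SCRXWJ' cursor=1

Answer: 1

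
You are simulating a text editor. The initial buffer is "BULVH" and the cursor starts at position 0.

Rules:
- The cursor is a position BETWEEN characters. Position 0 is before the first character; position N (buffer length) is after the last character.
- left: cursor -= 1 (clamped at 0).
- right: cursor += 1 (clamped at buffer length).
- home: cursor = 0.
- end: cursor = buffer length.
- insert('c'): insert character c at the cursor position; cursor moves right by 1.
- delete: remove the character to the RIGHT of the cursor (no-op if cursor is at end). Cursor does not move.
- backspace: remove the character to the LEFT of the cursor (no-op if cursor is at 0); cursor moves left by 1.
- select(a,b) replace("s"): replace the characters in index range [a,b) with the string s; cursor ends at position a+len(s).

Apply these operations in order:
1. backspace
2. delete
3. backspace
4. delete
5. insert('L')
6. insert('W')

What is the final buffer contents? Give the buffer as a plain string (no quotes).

Answer: LWLVH

Derivation:
After op 1 (backspace): buf='BULVH' cursor=0
After op 2 (delete): buf='ULVH' cursor=0
After op 3 (backspace): buf='ULVH' cursor=0
After op 4 (delete): buf='LVH' cursor=0
After op 5 (insert('L')): buf='LLVH' cursor=1
After op 6 (insert('W')): buf='LWLVH' cursor=2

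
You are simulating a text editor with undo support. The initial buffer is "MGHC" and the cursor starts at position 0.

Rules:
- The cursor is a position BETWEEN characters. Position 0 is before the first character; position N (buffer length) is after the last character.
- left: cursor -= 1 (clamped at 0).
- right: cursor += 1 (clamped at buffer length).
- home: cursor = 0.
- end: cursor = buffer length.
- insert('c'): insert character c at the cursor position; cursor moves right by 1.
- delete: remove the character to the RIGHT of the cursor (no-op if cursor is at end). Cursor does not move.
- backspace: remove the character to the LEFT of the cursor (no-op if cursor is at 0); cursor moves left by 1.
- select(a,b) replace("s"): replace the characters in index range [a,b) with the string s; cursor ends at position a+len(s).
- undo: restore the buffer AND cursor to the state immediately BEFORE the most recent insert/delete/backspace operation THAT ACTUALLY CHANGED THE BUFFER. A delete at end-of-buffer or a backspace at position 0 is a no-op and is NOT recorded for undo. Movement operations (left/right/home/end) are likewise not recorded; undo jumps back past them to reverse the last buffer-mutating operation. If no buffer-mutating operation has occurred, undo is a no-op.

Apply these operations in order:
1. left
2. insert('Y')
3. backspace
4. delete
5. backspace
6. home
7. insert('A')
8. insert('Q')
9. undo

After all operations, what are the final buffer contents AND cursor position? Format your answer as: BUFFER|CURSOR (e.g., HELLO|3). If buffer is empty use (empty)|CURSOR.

Answer: AGHC|1

Derivation:
After op 1 (left): buf='MGHC' cursor=0
After op 2 (insert('Y')): buf='YMGHC' cursor=1
After op 3 (backspace): buf='MGHC' cursor=0
After op 4 (delete): buf='GHC' cursor=0
After op 5 (backspace): buf='GHC' cursor=0
After op 6 (home): buf='GHC' cursor=0
After op 7 (insert('A')): buf='AGHC' cursor=1
After op 8 (insert('Q')): buf='AQGHC' cursor=2
After op 9 (undo): buf='AGHC' cursor=1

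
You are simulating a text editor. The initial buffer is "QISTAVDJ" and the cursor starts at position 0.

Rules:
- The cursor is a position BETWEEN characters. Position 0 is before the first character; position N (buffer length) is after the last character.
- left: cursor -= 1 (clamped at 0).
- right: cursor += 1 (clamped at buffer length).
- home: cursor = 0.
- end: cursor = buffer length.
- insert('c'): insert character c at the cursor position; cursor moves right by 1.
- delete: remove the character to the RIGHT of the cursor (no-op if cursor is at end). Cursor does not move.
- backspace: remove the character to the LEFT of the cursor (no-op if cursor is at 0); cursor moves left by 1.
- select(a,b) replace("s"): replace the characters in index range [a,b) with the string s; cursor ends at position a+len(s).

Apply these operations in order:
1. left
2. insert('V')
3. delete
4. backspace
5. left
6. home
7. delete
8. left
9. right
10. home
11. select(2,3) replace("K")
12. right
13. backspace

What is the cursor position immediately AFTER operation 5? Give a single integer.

Answer: 0

Derivation:
After op 1 (left): buf='QISTAVDJ' cursor=0
After op 2 (insert('V')): buf='VQISTAVDJ' cursor=1
After op 3 (delete): buf='VISTAVDJ' cursor=1
After op 4 (backspace): buf='ISTAVDJ' cursor=0
After op 5 (left): buf='ISTAVDJ' cursor=0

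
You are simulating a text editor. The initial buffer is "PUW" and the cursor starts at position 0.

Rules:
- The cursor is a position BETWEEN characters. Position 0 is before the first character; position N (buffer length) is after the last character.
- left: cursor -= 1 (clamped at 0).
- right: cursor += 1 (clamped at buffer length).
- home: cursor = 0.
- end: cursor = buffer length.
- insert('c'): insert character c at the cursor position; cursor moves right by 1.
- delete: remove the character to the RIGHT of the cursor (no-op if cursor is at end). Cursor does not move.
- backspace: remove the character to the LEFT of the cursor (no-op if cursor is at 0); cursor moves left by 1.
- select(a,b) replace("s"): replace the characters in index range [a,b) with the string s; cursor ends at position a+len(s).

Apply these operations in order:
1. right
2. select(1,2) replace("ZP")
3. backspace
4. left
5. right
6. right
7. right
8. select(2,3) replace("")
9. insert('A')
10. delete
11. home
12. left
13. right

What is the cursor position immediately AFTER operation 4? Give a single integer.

Answer: 1

Derivation:
After op 1 (right): buf='PUW' cursor=1
After op 2 (select(1,2) replace("ZP")): buf='PZPW' cursor=3
After op 3 (backspace): buf='PZW' cursor=2
After op 4 (left): buf='PZW' cursor=1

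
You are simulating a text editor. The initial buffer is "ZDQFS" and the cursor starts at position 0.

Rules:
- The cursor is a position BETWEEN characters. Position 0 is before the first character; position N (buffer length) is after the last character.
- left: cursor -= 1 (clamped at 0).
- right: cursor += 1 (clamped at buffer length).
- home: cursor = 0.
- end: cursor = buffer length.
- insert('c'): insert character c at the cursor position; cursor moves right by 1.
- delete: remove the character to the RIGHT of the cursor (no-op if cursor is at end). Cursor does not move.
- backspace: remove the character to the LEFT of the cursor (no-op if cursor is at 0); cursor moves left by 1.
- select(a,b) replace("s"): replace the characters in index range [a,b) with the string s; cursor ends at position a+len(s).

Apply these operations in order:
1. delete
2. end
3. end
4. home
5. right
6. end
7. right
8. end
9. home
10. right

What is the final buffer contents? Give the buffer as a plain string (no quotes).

Answer: DQFS

Derivation:
After op 1 (delete): buf='DQFS' cursor=0
After op 2 (end): buf='DQFS' cursor=4
After op 3 (end): buf='DQFS' cursor=4
After op 4 (home): buf='DQFS' cursor=0
After op 5 (right): buf='DQFS' cursor=1
After op 6 (end): buf='DQFS' cursor=4
After op 7 (right): buf='DQFS' cursor=4
After op 8 (end): buf='DQFS' cursor=4
After op 9 (home): buf='DQFS' cursor=0
After op 10 (right): buf='DQFS' cursor=1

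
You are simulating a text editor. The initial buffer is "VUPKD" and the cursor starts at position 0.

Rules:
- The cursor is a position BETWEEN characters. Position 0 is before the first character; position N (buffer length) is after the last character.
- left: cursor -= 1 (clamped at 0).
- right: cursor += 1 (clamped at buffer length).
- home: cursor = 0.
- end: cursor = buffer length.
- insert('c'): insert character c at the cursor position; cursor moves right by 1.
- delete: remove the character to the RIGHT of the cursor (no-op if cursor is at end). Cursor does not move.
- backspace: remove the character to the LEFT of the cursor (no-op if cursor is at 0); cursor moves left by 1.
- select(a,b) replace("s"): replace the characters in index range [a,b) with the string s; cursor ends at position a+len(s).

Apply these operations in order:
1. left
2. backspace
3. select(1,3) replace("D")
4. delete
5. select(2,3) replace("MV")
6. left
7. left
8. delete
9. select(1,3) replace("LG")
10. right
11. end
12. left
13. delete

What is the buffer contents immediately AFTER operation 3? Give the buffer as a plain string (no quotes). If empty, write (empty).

Answer: VDKD

Derivation:
After op 1 (left): buf='VUPKD' cursor=0
After op 2 (backspace): buf='VUPKD' cursor=0
After op 3 (select(1,3) replace("D")): buf='VDKD' cursor=2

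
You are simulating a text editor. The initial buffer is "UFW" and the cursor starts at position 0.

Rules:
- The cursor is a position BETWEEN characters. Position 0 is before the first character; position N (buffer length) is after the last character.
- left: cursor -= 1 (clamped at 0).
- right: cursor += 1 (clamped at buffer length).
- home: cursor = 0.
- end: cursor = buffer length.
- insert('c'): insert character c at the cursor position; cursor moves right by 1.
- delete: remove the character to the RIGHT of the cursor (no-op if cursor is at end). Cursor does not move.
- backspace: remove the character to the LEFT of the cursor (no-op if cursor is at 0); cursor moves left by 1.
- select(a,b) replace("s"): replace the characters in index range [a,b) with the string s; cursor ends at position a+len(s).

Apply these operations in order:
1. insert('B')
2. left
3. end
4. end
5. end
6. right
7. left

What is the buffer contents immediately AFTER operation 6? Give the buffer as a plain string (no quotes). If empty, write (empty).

After op 1 (insert('B')): buf='BUFW' cursor=1
After op 2 (left): buf='BUFW' cursor=0
After op 3 (end): buf='BUFW' cursor=4
After op 4 (end): buf='BUFW' cursor=4
After op 5 (end): buf='BUFW' cursor=4
After op 6 (right): buf='BUFW' cursor=4

Answer: BUFW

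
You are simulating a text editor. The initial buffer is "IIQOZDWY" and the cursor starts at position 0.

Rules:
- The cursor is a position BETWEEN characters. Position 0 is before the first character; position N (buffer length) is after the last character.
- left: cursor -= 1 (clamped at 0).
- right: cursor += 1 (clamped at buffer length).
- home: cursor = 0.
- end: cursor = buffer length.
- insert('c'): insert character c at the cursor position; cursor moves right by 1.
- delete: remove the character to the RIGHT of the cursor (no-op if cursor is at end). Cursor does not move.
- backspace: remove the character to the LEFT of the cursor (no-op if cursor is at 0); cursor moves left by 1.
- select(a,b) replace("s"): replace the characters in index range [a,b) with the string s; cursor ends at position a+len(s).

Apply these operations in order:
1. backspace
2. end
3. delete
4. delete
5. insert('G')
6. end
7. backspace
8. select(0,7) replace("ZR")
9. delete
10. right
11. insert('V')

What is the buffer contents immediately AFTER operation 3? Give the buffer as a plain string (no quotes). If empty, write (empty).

After op 1 (backspace): buf='IIQOZDWY' cursor=0
After op 2 (end): buf='IIQOZDWY' cursor=8
After op 3 (delete): buf='IIQOZDWY' cursor=8

Answer: IIQOZDWY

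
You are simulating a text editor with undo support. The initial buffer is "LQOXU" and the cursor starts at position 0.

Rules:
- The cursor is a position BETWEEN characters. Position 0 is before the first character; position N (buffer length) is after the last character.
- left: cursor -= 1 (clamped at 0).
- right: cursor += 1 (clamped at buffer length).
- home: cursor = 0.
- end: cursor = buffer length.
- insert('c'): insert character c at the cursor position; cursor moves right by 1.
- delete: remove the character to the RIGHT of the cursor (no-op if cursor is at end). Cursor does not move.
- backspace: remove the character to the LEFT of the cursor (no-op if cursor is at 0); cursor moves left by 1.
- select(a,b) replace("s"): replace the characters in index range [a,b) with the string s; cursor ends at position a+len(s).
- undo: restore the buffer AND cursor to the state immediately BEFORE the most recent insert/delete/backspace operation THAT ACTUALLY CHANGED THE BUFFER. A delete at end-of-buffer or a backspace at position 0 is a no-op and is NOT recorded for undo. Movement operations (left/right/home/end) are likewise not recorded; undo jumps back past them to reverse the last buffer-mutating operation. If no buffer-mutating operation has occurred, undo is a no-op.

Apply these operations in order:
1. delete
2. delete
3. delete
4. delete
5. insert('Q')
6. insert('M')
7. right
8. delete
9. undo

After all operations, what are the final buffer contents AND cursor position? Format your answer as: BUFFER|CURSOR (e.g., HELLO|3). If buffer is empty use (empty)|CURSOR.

Answer: QU|1

Derivation:
After op 1 (delete): buf='QOXU' cursor=0
After op 2 (delete): buf='OXU' cursor=0
After op 3 (delete): buf='XU' cursor=0
After op 4 (delete): buf='U' cursor=0
After op 5 (insert('Q')): buf='QU' cursor=1
After op 6 (insert('M')): buf='QMU' cursor=2
After op 7 (right): buf='QMU' cursor=3
After op 8 (delete): buf='QMU' cursor=3
After op 9 (undo): buf='QU' cursor=1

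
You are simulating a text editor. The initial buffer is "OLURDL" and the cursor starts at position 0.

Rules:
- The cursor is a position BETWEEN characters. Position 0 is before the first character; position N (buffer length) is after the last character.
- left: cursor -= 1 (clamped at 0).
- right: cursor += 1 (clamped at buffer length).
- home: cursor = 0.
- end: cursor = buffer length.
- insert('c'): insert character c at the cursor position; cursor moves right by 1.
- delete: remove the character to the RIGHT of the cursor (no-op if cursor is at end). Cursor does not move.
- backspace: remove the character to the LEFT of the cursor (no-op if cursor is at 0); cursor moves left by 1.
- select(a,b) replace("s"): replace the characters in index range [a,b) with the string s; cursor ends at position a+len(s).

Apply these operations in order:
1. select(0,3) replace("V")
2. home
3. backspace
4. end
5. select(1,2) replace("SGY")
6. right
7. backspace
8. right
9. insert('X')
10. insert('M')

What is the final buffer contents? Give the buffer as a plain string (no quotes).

After op 1 (select(0,3) replace("V")): buf='VRDL' cursor=1
After op 2 (home): buf='VRDL' cursor=0
After op 3 (backspace): buf='VRDL' cursor=0
After op 4 (end): buf='VRDL' cursor=4
After op 5 (select(1,2) replace("SGY")): buf='VSGYDL' cursor=4
After op 6 (right): buf='VSGYDL' cursor=5
After op 7 (backspace): buf='VSGYL' cursor=4
After op 8 (right): buf='VSGYL' cursor=5
After op 9 (insert('X')): buf='VSGYLX' cursor=6
After op 10 (insert('M')): buf='VSGYLXM' cursor=7

Answer: VSGYLXM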